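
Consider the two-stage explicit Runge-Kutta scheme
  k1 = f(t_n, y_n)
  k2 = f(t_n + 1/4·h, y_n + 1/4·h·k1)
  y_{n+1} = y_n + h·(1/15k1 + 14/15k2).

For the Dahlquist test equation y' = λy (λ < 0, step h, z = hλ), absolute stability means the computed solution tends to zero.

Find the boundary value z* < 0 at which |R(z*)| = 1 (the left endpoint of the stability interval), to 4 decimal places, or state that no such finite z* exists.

z* = -4.2857.

Test eqn y'=λy, z=hλ:
  k1=λy_n ⇒ h·k1=z·y_n;  k2=λ(1+1/4z)y_n ⇒ h·k2=z(1+1/4z)y_n
  y_{n+1}/y_n = 1 + 1/15z + 14/15z(1+1/4z) = 1 + z + 7/30z²
  ⇒ R(z) = 1 + z + 7/30z².

Solve |R(x)|<1 on ℝ⁻.
x=-1.74: |R|=0.0336
R=1: x+7/30x²=0 ⇒ x=−30/7=-4.2857; min R=1−1/(4·7/30)=-0.0714>−1
Confirm numerically:
  x=-3.963: |R|=0.70159 <1
  x=-3.039: |R|=0.11595 <1
  x=-1.949: |R|=0.06266 <1
  x=-4.885: |R|=1.68309 >1
  x=-4.884: |R|=1.68181 >1
  x=-4.647: |R|=1.39174 >1
So |R|<1 on (-4.2857, 0).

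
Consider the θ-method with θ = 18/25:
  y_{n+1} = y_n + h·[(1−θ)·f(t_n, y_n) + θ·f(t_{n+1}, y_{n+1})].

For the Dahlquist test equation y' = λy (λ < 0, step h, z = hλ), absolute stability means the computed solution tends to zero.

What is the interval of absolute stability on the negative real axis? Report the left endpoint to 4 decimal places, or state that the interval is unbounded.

On y'=λy, z=hλ:
  y_{n+1} = y_n + z·[7/25·y_n + 18/25·y_{n+1}] ⇒ (1 − 18/25z)y_{n+1} = (1 + 7/25z)y_n
  ⇒ R(z) = (1 + 7/25z)/(1 − 18/25z).

Need |R(x)|<1, x<0.
x=-1.58: |R|=0.2609
x=-2: |R|=0.1803
x=-10: |R|=0.2195
x=-100: |R|=0.3699
θ=18/25≥1/2 ⇒ |1+7/25x|<|1−18/25x| ∀x<0 ⇒ stable on all of ℝ⁻.

interval (−∞, 0).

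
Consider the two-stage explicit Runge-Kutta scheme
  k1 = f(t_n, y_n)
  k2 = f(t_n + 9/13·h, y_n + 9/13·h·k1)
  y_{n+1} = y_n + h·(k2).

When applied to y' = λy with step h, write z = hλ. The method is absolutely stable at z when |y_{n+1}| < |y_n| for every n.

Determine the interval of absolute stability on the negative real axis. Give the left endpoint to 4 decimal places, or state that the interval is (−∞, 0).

On y'=λy, z=hλ:
  k1=λy_n ⇒ h·k1=z·y_n;  k2=λ(1+9/13z)y_n ⇒ h·k2=z(1+9/13z)y_n
  y_{n+1}/y_n = 1 + z(1+9/13z) = 1 + z + 9/13z²
  ⇒ R(z) = 1 + z + 9/13z².

Need |R(x)|<1, x<0.
x=-0.68: |R|=0.6401
R=1: x+9/13x²=0 ⇒ x=−13/9=-1.4444; min R=1−1/(4·9/13)=0.6389>−1
Confirm numerically:
  x=-1.320: |R|=0.88628 <1
  x=-0.948: |R|=0.67418 <1
  x=-0.703: |R|=0.63914 <1
  x=-1.942: |R|=1.66894 >1
  x=-1.824: |R|=1.47929 >1
Interval (-1.4444, 0).

(-1.4444, 0).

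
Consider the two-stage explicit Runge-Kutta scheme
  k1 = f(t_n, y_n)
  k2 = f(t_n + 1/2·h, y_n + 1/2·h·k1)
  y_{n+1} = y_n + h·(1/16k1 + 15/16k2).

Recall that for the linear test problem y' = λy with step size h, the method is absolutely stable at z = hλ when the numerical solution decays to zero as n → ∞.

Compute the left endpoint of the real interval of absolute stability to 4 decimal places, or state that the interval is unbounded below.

Set f=λy, z=hλ:
  k1=λy_n ⇒ h·k1=z·y_n;  k2=λ(1+1/2z)y_n ⇒ h·k2=z(1+1/2z)y_n
  y_{n+1}/y_n = 1 + 1/16z + 15/16z(1+1/2z) = 1 + z + 15/32z²
  so R(z) = 1 + z + 15/32z².

Find x<0 with |R(x)|<1.
x=-1.04: |R|=0.4670
R=1: x+15/32x²=0 ⇒ x=−32/15=-2.1333; min R=1−1/(4·15/32)=0.4667>−1
Confirm numerically:
  x=-1.800: |R|=0.71875 <1
  x=-1.416: |R|=0.52387 <1
  x=-0.881: |R|=0.48283 <1
  x=-2.505: |R|=1.43642 >1
  x=-2.243: |R|=1.11530 >1
  x=-2.233: |R|=1.10432 >1
Interval (-2.1333, 0).

left endpoint -2.1333.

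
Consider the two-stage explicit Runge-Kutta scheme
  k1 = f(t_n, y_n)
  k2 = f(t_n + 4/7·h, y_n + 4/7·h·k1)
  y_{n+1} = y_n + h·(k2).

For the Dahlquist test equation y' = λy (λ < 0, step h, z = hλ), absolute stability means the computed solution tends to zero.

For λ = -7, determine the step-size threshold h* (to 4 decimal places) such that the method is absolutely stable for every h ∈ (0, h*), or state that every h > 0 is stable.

With y'=λy (z=hλ):
  k1=λy_n ⇒ h·k1=z·y_n;  k2=λ(1+4/7z)y_n ⇒ h·k2=z(1+4/7z)y_n
  y_{n+1}/y_n = 1 + z(1+4/7z) = 1 + z + 4/7z²
  ⇒ R(z) = 1 + z + 4/7z².

Solve |R(x)|<1 on ℝ⁻.
x=-0.68: |R|=0.5842
R=1: x+4/7x²=0 ⇒ x=−7/4=-1.7500; min R=1−1/(4·4/7)=0.5625>−1
Confirm numerically:
  x=-1.330: |R|=0.68080 <1
  x=-0.825: |R|=0.56393 <1
  x=-0.713: |R|=0.57750 <1
  x=-0.707: |R|=0.57863 <1
  x=-2.143: |R|=1.48126 >1
  x=-2.036: |R|=1.33274 >1
  x=-1.862: |R|=1.11917 >1
Stable set (-1.7500, 0).

(-1.7500,0); λ=-7 ⇒ h* = (7/4)/7 = 0.2500.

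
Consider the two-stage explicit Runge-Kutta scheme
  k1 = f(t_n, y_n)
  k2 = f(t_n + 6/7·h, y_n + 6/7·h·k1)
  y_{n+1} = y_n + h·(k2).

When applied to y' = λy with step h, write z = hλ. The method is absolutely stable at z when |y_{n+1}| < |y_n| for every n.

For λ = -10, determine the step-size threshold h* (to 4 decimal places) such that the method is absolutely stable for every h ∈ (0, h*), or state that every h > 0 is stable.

With y'=λy (z=hλ):
  k1=λy_n ⇒ h·k1=z·y_n;  k2=λ(1+6/7z)y_n ⇒ h·k2=z(1+6/7z)y_n
  y_{n+1}/y_n = 1 + z(1+6/7z) = 1 + z + 6/7z²
  R(z) = 1 + z + 6/7z².

Solve |R(x)|<1 on ℝ⁻.
x=-0.3: |R|=0.7771
R=1: x+6/7x²=0 ⇒ x=−7/6=-1.1667; min R=1−1/(4·6/7)=0.7083>−1
Confirm numerically:
  x=-0.976: |R|=0.84049 <1
  x=-0.929: |R|=0.81075 <1
  x=-0.877: |R|=0.78225 <1
  x=-0.673: |R|=0.71522 <1
  x=-1.269: |R|=1.11131 >1
Interval (-1.1667, 0).

(-1.1667,0); λ=-10 ⇒ h* = (7/6)/10 = 0.1167.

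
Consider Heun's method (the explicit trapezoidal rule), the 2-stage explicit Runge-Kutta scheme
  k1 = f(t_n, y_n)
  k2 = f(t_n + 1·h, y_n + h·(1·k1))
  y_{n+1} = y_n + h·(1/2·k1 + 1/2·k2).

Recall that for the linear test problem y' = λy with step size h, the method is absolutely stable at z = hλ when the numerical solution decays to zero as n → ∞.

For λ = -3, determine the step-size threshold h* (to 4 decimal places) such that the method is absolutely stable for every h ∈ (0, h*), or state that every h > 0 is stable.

(-2.0000,0); λ=-3 ⇒ h* = 0.6667.

Test eqn y'=λy, z=hλ:
  order 2, 2-stage ⇒ R(z)=1+z+z^2/2
  (e.g. R(-1.17)=0.51445, |R|=0.51445)

Solve |R(x)|<1 on ℝ⁻.
x=-1.17: |R|=0.5144
|R(-2.27)|=1.3064 |R(-1.37)|=0.5685 |R(-0.91)|=0.5041
Bisect:
  x_lo=-2.7249 |R|=1.9877  x_hi=-0.3945 |R|=0.6833
  mid=-1.55973 |R|=0.65665 →hi
  mid=-2.14234 |R|=1.15247 →lo
  mid=-1.85103 |R|=0.86213 →hi
  mid=-1.99668 |R|=0.99669 →hi
  mid=-2.06951 |R|=1.07193 →lo
  mid=-2.03310 |R|=1.03364 →lo
  mid=-2.01489 |R|=1.01500 →lo
  mid=-2.00579 |R|=1.00580 →lo
  ...
  [-2.00010,-1.99996] ⇒ x*=-2.0000
Stable set (-2.0000, 0).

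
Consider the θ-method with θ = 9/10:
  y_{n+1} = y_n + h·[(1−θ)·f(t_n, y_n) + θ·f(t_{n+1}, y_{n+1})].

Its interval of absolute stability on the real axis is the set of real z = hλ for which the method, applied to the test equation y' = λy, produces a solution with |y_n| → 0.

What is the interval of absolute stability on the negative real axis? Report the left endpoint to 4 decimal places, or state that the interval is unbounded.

unbounded; (−∞, 0).

On y'=λy, z=hλ:
  y_{n+1} = y_n + z·[1/10·y_n + 9/10·y_{n+1}] ⇒ (1 − 9/10z)y_{n+1} = (1 + 1/10z)y_n
  R(z) = (1 + 1/10z)/(1 − 9/10z).

Need |R(x)|<1, x<0.
x=-1.69: |R|=0.3296
x=-2: |R|=0.2857
x=-10: |R|=0.0000
x=-100: |R|=0.0989
θ=9/10≥1/2 ⇒ |1+1/10x|<|1−9/10x| ∀x<0 ⇒ interval (−∞,0).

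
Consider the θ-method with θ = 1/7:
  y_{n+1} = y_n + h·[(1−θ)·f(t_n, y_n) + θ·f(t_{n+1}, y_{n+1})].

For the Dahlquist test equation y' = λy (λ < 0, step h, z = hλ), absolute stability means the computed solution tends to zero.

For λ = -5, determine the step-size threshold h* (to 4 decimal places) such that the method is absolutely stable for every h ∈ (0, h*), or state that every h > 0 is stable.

With y'=λy (z=hλ):
  y_{n+1} = y_n + z·[6/7·y_n + 1/7·y_{n+1}] ⇒ (1 − 1/7z)y_{n+1} = (1 + 6/7z)y_n
  ⇒ R(z) = (1 + 6/7z)/(1 − 1/7z).

Need |R(x)|<1, x<0.
x=-1.06: |R|=0.0794
R=−1: 1+6/7x = −1+1/7x ⇒ -5/7x=2 ⇒ x=2/(-5/7)=-2.8000
Confirm numerically:
  x=-2.743: |R|=0.97075 <1
  x=-2.663: |R|=0.92911 <1
  x=-2.452: |R|=0.81591 <1
  x=-1.173: |R|=0.00465 <1
  x=-3.378: |R|=1.27847 >1
  x=-3.336: |R|=1.25929 >1
  x=-3.174: |R|=1.18380 >1
Interval (-2.8000, 0).

(-2.8000,0); λ=-5 ⇒ h* = (14/5)/5 = 0.5600.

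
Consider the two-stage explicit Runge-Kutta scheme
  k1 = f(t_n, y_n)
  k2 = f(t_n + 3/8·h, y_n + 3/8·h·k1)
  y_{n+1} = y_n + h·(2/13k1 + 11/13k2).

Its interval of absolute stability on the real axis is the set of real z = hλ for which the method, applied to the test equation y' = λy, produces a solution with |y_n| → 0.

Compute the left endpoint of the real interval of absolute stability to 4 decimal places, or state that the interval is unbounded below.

Test eqn y'=λy, z=hλ:
  k1=λy_n ⇒ h·k1=z·y_n;  k2=λ(1+3/8z)y_n ⇒ h·k2=z(1+3/8z)y_n
  y_{n+1}/y_n = 1 + 2/13z + 11/13z(1+3/8z) = 1 + z + 33/104z²
  so R(z) = 1 + z + 33/104z².

Find x<0 with |R(x)|<1.
x=-1.08: |R|=0.2901
R=1: x+33/104x²=0 ⇒ x=−104/33=-3.1515; min R=1−1/(4·33/104)=0.2121>−1
Confirm numerically:
  x=-2.965: |R|=0.82452 <1
  x=-2.333: |R|=0.39407 <1
  x=-1.801: |R|=0.22822 <1
  x=-3.738: |R|=1.69563 >1
  x=-3.640: |R|=1.56420 >1
So |R|<1 on (-3.1515, 0).

left endpoint -3.1515.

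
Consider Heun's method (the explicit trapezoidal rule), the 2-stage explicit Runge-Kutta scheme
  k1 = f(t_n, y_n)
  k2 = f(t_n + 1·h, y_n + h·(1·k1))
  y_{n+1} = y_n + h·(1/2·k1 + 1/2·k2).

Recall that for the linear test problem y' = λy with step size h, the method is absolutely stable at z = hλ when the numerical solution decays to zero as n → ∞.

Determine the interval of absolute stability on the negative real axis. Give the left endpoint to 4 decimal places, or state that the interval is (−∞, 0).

Test eqn y'=λy, z=hλ:
  order 2, 2-stage ⇒ R(z)=1+z+z^2/2
  (e.g. R(-1.42)=0.58820, |R|=0.58820)

Boundary: |R(x)|=1, x<0.
x=-1.42: |R|=0.5882
|R(-2.32)|=1.3712 |R(-2.14)|=1.1498 |R(-1.11)|=0.5060
Bisect:
  x_lo=-2.3372 |R|=1.3940  x_hi=-0.2983 |R|=0.7462
  mid=-1.31773 |R|=0.55047 →hi
  mid=-1.82744 |R|=0.84233 →hi
  mid=-2.08229 |R|=1.08568 →lo
  mid=-1.95487 |R|=0.95588 →hi
  mid=-2.01858 |R|=1.01875 →lo
  mid=-1.98672 |R|=0.98681 →hi
  mid=-2.00265 |R|=1.00266 →lo
  mid=-1.99469 |R|=0.99470 →hi
  mid=-1.99867 |R|=0.99867 →hi
  mid=-2.00066 |R|=1.00066 →lo
  ...
  [-2.00004,-1.99991] ⇒ x*=-2.0000
Interval (-2.0000, 0).

(-2.0000, 0).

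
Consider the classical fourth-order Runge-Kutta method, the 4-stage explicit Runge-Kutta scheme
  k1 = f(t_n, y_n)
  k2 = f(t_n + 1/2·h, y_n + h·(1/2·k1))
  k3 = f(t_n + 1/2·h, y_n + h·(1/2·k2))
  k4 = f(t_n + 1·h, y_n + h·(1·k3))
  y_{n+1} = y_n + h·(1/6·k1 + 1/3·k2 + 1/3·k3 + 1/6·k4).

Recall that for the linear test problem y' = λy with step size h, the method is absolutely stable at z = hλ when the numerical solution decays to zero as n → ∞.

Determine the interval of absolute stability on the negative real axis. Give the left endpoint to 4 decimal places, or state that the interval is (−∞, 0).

(-2.7853, 0).

With y'=λy (z=hλ):
  order 4, 4-stage ⇒ R(z)=1+z+z^2/2+z^3/6+z^4/24
  (e.g. R(-1.79)=0.28392, |R|=0.28392)

Boundary: |R(x)|=1, x<0.
x=-1.79: |R|=0.2839
|R(-2.77)|=0.9772 |R(-1.82)|=0.2886 |R(-0.87)|=0.4226
Bisect:
  x_lo=-3.1209 |R|=1.6356  x_hi=-0.3699 |R|=0.6909
  mid=-1.74536 |R|=0.27830 →hi
  mid=-2.43310 |R|=0.58650 →hi
  mid=-2.77698 |R|=0.98753 →hi
  mid=-2.94891 |R|=1.27605 →lo
  mid=-2.86295 |R|=1.12353 →lo
  mid=-2.81996 |R|=1.05354 →lo
  mid=-2.79847 |R|=1.02005 →lo
  mid=-2.78772 |R|=1.00367 →lo
  mid=-2.78235 |R|=0.99557 →hi
  ...
  [-2.78537,-2.78520] ⇒ x*=-2.7853
So |R|<1 on (-2.7853, 0).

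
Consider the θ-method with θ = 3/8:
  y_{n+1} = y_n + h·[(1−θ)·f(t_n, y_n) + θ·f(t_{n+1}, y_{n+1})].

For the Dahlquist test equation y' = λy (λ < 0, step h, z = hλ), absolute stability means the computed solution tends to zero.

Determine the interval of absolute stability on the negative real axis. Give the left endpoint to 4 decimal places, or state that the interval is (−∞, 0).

(-8.0000, 0).

Test eqn y'=λy, z=hλ:
  y_{n+1} = y_n + z·[5/8·y_n + 3/8·y_{n+1}] ⇒ (1 − 3/8z)y_{n+1} = (1 + 5/8z)y_n
  Hence R(z) = (1 + 5/8z)/(1 − 3/8z).

Solve |R(x)|<1 on ℝ⁻.
x=-1.09: |R|=0.2263
R=−1: 1+5/8x = −1+3/8x ⇒ -1/4x=2 ⇒ x=2/(-1/4)=-8.0000
Confirm numerically:
  x=-6.625: |R|=0.90135 <1
  x=-5.985: |R|=0.84473 <1
  x=-5.755: |R|=0.82228 <1
  x=-3.348: |R|=0.48437 <1
  x=-8.526: |R|=1.03133 >1
  x=-8.389: |R|=1.02346 >1
  x=-8.088: |R|=1.00545 >1
So |R|<1 on (-8.0000, 0).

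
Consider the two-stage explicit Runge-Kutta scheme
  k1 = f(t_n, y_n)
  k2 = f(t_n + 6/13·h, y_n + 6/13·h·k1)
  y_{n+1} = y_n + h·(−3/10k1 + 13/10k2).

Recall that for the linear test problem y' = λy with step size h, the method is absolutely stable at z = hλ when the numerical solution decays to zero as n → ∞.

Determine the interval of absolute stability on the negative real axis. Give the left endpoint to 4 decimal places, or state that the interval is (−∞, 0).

With y'=λy (z=hλ):
  k1=λy_n ⇒ h·k1=z·y_n;  k2=λ(1+6/13z)y_n ⇒ h·k2=z(1+6/13z)y_n
  y_{n+1}/y_n = 1 − 3/10z + 13/10z(1+6/13z) = 1 + z + 3/5z²
  R(z) = 1 + z + 3/5z².

Boundary: |R(x)|=1, x<0.
x=-0.82: |R|=0.5834
R=1: x+3/5x²=0 ⇒ x=−5/3=-1.6667; min R=1−1/(4·3/5)=0.5833>−1
Confirm numerically:
  x=-1.483: |R|=0.83657 <1
  x=-1.012: |R|=0.60249 <1
  x=-0.982: |R|=0.59659 <1
  x=-0.864: |R|=0.58390 <1
  x=-2.111: |R|=1.56279 >1
  x=-2.092: |R|=1.53388 >1
  x=-1.925: |R|=1.29838 >1
Interval (-1.6667, 0).

z∈(-1.6667,0).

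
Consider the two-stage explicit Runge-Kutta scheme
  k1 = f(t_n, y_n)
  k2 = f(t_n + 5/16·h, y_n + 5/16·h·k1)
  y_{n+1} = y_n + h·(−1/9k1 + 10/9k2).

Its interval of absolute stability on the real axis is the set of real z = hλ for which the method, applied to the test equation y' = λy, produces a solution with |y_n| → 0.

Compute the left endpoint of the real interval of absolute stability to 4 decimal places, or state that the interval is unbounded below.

z* = -2.8800.

On y'=λy, z=hλ:
  k1=λy_n ⇒ h·k1=z·y_n;  k2=λ(1+5/16z)y_n ⇒ h·k2=z(1+5/16z)y_n
  y_{n+1}/y_n = 1 − 1/9z + 10/9z(1+5/16z) = 1 + z + 25/72z²
  Hence R(z) = 1 + z + 25/72z².

Solve |R(x)|<1 on ℝ⁻.
x=-0.49: |R|=0.5934
R=1: x+25/72x²=0 ⇒ x=−72/25=-2.8800; min R=1−1/(4·25/72)=0.2800>−1
Confirm numerically:
  x=-2.433: |R|=0.62238 <1
  x=-2.174: |R|=0.46707 <1
  x=-2.076: |R|=0.42045 <1
  x=-3.250: |R|=1.41753 >1
  x=-3.228: |R|=1.39005 >1
Stable set (-2.8800, 0).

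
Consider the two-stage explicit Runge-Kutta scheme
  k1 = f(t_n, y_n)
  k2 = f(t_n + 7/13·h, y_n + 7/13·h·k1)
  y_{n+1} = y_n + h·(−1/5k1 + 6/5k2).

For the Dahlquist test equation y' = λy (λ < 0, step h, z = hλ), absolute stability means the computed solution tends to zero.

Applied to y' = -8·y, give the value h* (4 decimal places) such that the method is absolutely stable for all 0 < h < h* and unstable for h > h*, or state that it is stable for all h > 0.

Test eqn y'=λy, z=hλ:
  k1=λy_n ⇒ h·k1=z·y_n;  k2=λ(1+7/13z)y_n ⇒ h·k2=z(1+7/13z)y_n
  y_{n+1}/y_n = 1 − 1/5z + 6/5z(1+7/13z) = 1 + z + 42/65z²
  ⇒ R(z) = 1 + z + 42/65z².

Find x<0 with |R(x)|<1.
x=-1.29: |R|=0.7853
R=1: x+42/65x²=0 ⇒ x=−65/42=-1.5476; min R=1−1/(4·42/65)=0.6131>−1
Confirm numerically:
  x=-1.503: |R|=0.95667 <1
  x=-1.336: |R|=0.81732 <1
  x=-1.208: |R|=0.73491 <1
  x=-0.728: |R|=0.61445 <1
  x=-2.130: |R|=1.80154 >1
  x=-2.127: |R|=1.79628 >1
So |R|<1 on (-1.5476, 0).

(-1.5476,0); λ=-8 ⇒ h* = (65/42)/8 = 0.1935.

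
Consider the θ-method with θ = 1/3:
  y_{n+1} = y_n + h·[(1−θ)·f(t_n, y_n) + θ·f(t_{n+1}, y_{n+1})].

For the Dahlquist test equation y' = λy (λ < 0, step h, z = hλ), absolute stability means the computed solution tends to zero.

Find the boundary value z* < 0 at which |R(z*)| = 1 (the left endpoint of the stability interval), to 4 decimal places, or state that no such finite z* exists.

z* = -6.0000.

Test eqn y'=λy, z=hλ:
  y_{n+1} = y_n + z·[2/3·y_n + 1/3·y_{n+1}] ⇒ (1 − 1/3z)y_{n+1} = (1 + 2/3z)y_n
  so R(z) = (1 + 2/3z)/(1 − 1/3z).

Boundary: |R(x)|=1, x<0.
x=-1.11: |R|=0.1898
R=−1: 1+2/3x = −1+1/3x ⇒ -1/3x=2 ⇒ x=2/(-1/3)=-6.0000
Confirm numerically:
  x=-5.474: |R|=0.93793 <1
  x=-5.137: |R|=0.89394 <1
  x=-5.086: |R|=0.88697 <1
  x=-2.881: |R|=0.46965 <1
  x=-6.476: |R|=1.05023 >1
  x=-6.183: |R|=1.01993 >1
  x=-6.140: |R|=1.01532 >1
Interval (-6.0000, 0).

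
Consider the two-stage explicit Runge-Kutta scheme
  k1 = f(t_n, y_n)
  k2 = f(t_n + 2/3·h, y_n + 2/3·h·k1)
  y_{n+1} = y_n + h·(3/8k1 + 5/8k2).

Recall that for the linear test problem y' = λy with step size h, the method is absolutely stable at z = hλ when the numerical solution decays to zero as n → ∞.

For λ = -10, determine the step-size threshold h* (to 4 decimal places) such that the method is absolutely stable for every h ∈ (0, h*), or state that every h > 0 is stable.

With y'=λy (z=hλ):
  k1=λy_n ⇒ h·k1=z·y_n;  k2=λ(1+2/3z)y_n ⇒ h·k2=z(1+2/3z)y_n
  y_{n+1}/y_n = 1 + 3/8z + 5/8z(1+2/3z) = 1 + z + 5/12z²
  so R(z) = 1 + z + 5/12z².

Need |R(x)|<1, x<0.
x=-1.13: |R|=0.4020
R=1: x+5/12x²=0 ⇒ x=−12/5=-2.4000; min R=1−1/(4·5/12)=0.4000>−1
Confirm numerically:
  x=-2.244: |R|=0.85414 <1
  x=-1.612: |R|=0.47073 <1
  x=-1.333: |R|=0.40737 <1
  x=-2.780: |R|=1.44017 >1
  x=-2.646: |R|=1.27122 >1
So |R|<1 on (-2.4000, 0).

(-2.4000,0); λ=-10 ⇒ h* = (12/5)/10 = 0.2400.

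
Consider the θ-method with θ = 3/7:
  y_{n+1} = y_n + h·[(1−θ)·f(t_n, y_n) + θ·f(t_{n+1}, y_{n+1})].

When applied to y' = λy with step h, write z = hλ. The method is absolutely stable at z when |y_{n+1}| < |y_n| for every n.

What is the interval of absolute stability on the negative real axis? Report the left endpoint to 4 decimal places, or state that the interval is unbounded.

z∈(-14.0000,0).

On y'=λy, z=hλ:
  y_{n+1} = y_n + z·[4/7·y_n + 3/7·y_{n+1}] ⇒ (1 − 3/7z)y_{n+1} = (1 + 4/7z)y_n
  ⇒ R(z) = (1 + 4/7z)/(1 − 3/7z).

Boundary: |R(x)|=1, x<0.
x=-1.11: |R|=0.2478
R=−1: 1+4/7x = −1+3/7x ⇒ -1/7x=2 ⇒ x=2/(-1/7)=-14.0000
Confirm numerically:
  x=-9.639: |R|=0.87858 <1
  x=-8.026: |R|=0.80777 <1
  x=-5.927: |R|=0.67423 <1
  x=-14.166: |R|=1.00335 >1
  x=-14.024: |R|=1.00049 >1
So |R|<1 on (-14.0000, 0).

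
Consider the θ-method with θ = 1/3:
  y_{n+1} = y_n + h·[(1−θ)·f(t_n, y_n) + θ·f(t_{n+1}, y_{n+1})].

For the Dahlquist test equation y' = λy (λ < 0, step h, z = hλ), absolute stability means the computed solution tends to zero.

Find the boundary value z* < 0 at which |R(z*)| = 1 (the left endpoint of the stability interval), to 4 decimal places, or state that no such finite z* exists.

On y'=λy, z=hλ:
  y_{n+1} = y_n + z·[2/3·y_n + 1/3·y_{n+1}] ⇒ (1 − 1/3z)y_{n+1} = (1 + 2/3z)y_n
  R(z) = (1 + 2/3z)/(1 − 1/3z).

Boundary: |R(x)|=1, x<0.
x=-1.61: |R|=0.0477
R=−1: 1+2/3x = −1+1/3x ⇒ -1/3x=2 ⇒ x=2/(-1/3)=-6.0000
Confirm numerically:
  x=-5.677: |R|=0.96278 <1
  x=-5.156: |R|=0.89652 <1
  x=-5.035: |R|=0.87990 <1
  x=-4.895: |R|=0.86004 <1
  x=-6.172: |R|=1.01875 >1
  x=-6.050: |R|=1.00552 >1
Interval (-6.0000, 0).

z* = -6.0000.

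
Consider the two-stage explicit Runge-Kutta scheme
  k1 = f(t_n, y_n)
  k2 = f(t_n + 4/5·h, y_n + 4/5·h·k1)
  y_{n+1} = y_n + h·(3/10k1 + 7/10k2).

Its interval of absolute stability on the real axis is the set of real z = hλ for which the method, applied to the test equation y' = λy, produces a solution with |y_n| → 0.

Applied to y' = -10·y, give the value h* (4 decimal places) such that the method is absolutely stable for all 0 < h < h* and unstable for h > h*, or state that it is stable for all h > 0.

(-1.7857,0); λ=-10 ⇒ h* = (25/14)/10 = 0.1786.

Test eqn y'=λy, z=hλ:
  k1=λy_n ⇒ h·k1=z·y_n;  k2=λ(1+4/5z)y_n ⇒ h·k2=z(1+4/5z)y_n
  y_{n+1}/y_n = 1 + 3/10z + 7/10z(1+4/5z) = 1 + z + 14/25z²
  Hence R(z) = 1 + z + 14/25z².

Solve |R(x)|<1 on ℝ⁻.
x=-0.46: |R|=0.6585
R=1: x+14/25x²=0 ⇒ x=−25/14=-1.7857; min R=1−1/(4·14/25)=0.5536>−1
Confirm numerically:
  x=-1.607: |R|=0.83917 <1
  x=-0.991: |R|=0.55897 <1
  x=-0.749: |R|=0.56516 <1
  x=-0.725: |R|=0.56935 <1
  x=-2.377: |R|=1.78707 >1
  x=-2.179: |R|=1.47990 >1
Interval (-1.7857, 0).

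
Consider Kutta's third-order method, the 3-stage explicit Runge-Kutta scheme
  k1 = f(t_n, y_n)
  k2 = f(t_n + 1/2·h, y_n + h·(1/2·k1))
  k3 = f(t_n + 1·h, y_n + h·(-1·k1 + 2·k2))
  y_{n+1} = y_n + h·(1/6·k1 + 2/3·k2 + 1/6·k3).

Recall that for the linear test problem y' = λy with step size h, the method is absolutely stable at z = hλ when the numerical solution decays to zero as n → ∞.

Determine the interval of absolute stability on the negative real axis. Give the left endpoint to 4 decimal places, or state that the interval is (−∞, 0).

(-2.5127, 0).

With y'=λy (z=hλ):
  order 3, 3-stage ⇒ R(z)=1+z+z^2/2+z^3/6
  (e.g. R(-0.35)=0.70410, |R|=0.70410)

Find x<0 with |R(x)|<1.
x=-0.35: |R|=0.7041
|R(-2.65)|=1.2404 |R(-1.72)|=0.0889 |R(-1.63)|=0.0233
Bisect:
  x_lo=-3.0706 |R|=2.1816  x_hi=-0.3392 |R|=0.7118
  mid=-1.70492 |R|=0.07751 →hi
  mid=-2.38778 |R|=0.80601 →hi
  mid=-2.72920 |R|=1.39303 →lo
  mid=-2.55849 |R|=1.07681 →lo
  mid=-2.47313 |R|=0.93605 →hi
  mid=-2.51581 |R|=1.00505 →lo
  mid=-2.49447 |R|=0.97021 →hi
  mid=-2.50514 |R|=0.98754 →hi
  ...
  [-2.51281,-2.51264] ⇒ x*=-2.5127
Interval (-2.5127, 0).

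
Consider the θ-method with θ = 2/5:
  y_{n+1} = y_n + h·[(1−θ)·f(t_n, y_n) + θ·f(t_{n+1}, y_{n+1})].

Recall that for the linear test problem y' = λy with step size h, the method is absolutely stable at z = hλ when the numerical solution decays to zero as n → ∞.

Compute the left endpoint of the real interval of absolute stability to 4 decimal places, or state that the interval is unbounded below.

On y'=λy, z=hλ:
  y_{n+1} = y_n + z·[3/5·y_n + 2/5·y_{n+1}] ⇒ (1 − 2/5z)y_{n+1} = (1 + 3/5z)y_n
  ⇒ R(z) = (1 + 3/5z)/(1 − 2/5z).

Solve |R(x)|<1 on ℝ⁻.
x=-1.35: |R|=0.1234
R=−1: 1+3/5x = −1+2/5x ⇒ -1/5x=2 ⇒ x=2/(-1/5)=-10.0000
Confirm numerically:
  x=-9.230: |R|=0.96718 <1
  x=-8.998: |R|=0.95643 <1
  x=-6.897: |R|=0.83489 <1
  x=-10.505: |R|=1.01942 >1
  x=-10.440: |R|=1.01700 >1
  x=-10.356: |R|=1.01385 >1
Interval (-10.0000, 0).

z* = -10.0000.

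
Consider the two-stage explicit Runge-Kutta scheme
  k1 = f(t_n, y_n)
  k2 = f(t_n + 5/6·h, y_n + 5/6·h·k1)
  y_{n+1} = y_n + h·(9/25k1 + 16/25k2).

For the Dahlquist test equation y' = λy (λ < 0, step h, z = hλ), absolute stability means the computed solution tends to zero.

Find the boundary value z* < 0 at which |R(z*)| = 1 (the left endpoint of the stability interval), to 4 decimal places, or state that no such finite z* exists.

Set f=λy, z=hλ:
  k1=λy_n ⇒ h·k1=z·y_n;  k2=λ(1+5/6z)y_n ⇒ h·k2=z(1+5/6z)y_n
  y_{n+1}/y_n = 1 + 9/25z + 16/25z(1+5/6z) = 1 + z + 8/15z²
  Hence R(z) = 1 + z + 8/15z².

Boundary: |R(x)|=1, x<0.
x=-0.82: |R|=0.5386
R=1: x+8/15x²=0 ⇒ x=−15/8=-1.8750; min R=1−1/(4·8/15)=0.5312>−1
Confirm numerically:
  x=-1.387: |R|=0.63901 <1
  x=-1.048: |R|=0.53776 <1
  x=-0.861: |R|=0.53437 <1
  x=-0.753: |R|=0.54940 <1
  x=-2.345: |R|=1.58781 >1
  x=-2.284: |R|=1.49822 >1
  x=-2.037: |R|=1.17600 >1
Interval (-1.8750, 0).

left endpoint -1.8750.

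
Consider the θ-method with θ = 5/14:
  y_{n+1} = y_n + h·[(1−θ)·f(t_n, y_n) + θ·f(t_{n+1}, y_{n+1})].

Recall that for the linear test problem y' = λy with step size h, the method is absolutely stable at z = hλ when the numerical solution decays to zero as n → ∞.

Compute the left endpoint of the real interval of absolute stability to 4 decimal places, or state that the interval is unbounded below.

left endpoint -7.0000.

Set f=λy, z=hλ:
  y_{n+1} = y_n + z·[9/14·y_n + 5/14·y_{n+1}] ⇒ (1 − 5/14z)y_{n+1} = (1 + 9/14z)y_n
  R(z) = (1 + 9/14z)/(1 − 5/14z).

Solve |R(x)|<1 on ℝ⁻.
x=-1.16: |R|=0.1798
R=−1: 1+9/14x = −1+5/14x ⇒ -2/7x=2 ⇒ x=2/(-2/7)=-7.0000
Confirm numerically:
  x=-6.606: |R|=0.96649 <1
  x=-6.521: |R|=0.95889 <1
  x=-6.054: |R|=0.91452 <1
  x=-4.737: |R|=0.75980 <1
  x=-7.376: |R|=1.02956 >1
  x=-7.193: |R|=1.01545 >1
  x=-7.185: |R|=1.01482 >1
So |R|<1 on (-7.0000, 0).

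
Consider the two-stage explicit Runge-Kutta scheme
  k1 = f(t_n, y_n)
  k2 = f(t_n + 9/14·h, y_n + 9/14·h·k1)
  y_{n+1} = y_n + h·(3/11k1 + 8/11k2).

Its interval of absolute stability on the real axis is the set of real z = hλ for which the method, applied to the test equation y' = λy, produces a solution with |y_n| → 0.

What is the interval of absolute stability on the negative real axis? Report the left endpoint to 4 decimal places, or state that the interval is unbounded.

(-2.1389, 0).

Test eqn y'=λy, z=hλ:
  k1=λy_n ⇒ h·k1=z·y_n;  k2=λ(1+9/14z)y_n ⇒ h·k2=z(1+9/14z)y_n
  y_{n+1}/y_n = 1 + 3/11z + 8/11z(1+9/14z) = 1 + z + 36/77z²
  Hence R(z) = 1 + z + 36/77z².

Find x<0 with |R(x)|<1.
x=-1.37: |R|=0.5075
R=1: x+36/77x²=0 ⇒ x=−77/36=-2.1389; min R=1−1/(4·36/77)=0.4653>−1
Confirm numerically:
  x=-2.076: |R|=0.93896 <1
  x=-1.940: |R|=0.81961 <1
  x=-1.374: |R|=0.50864 <1
  x=-0.996: |R|=0.46780 <1
  x=-2.623: |R|=1.59368 >1
  x=-2.567: |R|=1.51380 >1
  x=-2.389: |R|=1.27936 >1
Stable set (-2.1389, 0).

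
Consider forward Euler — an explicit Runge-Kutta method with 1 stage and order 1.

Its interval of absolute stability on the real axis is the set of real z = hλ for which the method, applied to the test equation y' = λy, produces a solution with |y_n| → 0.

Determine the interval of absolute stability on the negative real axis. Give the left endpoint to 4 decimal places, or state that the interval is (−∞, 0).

(-2.0000, 0).

On y'=λy, z=hλ:
  order 1, 1-stage ⇒ R(z)=1+z
  (e.g. R(-1.29)=-0.29000, |R|=0.29000)

Find x<0 with |R(x)|<1.
x=-1.29: |R|=0.2900
|R(-1.58)|=0.5800 |R(-1.3)|=0.3000 |R(-0.98)|=0.0200
Bisect:
  x_lo=-2.4727 |R|=1.4727  x_hi=-0.0670 |R|=0.9330
  mid=-1.26983 |R|=0.26983 →hi
  mid=-1.87127 |R|=0.87127 →hi
  mid=-2.17199 |R|=1.17199 →lo
  mid=-2.02163 |R|=1.02163 →lo
  mid=-1.94645 |R|=0.94645 →hi
  mid=-1.98404 |R|=0.98404 →hi
  mid=-2.00283 |R|=1.00283 →lo
  mid=-1.99343 |R|=0.99343 →hi
  mid=-1.99813 |R|=0.99813 →hi
  mid=-2.00048 |R|=1.00048 →lo
  ...
  [-2.00004,-1.99990] ⇒ x*=-2.0000
So |R|<1 on (-2.0000, 0).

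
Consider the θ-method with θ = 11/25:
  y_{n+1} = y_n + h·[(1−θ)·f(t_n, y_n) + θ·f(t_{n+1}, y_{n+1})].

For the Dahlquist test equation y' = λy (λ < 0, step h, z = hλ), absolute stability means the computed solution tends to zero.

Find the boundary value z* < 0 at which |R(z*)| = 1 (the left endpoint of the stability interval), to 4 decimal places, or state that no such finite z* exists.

left endpoint -16.6667.

Set f=λy, z=hλ:
  y_{n+1} = y_n + z·[14/25·y_n + 11/25·y_{n+1}] ⇒ (1 − 11/25z)y_{n+1} = (1 + 14/25z)y_n
  ⇒ R(z) = (1 + 14/25z)/(1 − 11/25z).

Solve |R(x)|<1 on ℝ⁻.
x=-0.96: |R|=0.3251
R=−1: 1+14/25x = −1+11/25x ⇒ -3/25x=2 ⇒ x=2/(-3/25)=-16.6667
Confirm numerically:
  x=-13.967: |R|=0.95466 <1
  x=-13.554: |R|=0.94636 <1
  x=-9.972: |R|=0.85089 <1
  x=-9.934: |R|=0.84958 <1
  x=-16.732: |R|=1.00094 >1
  x=-16.687: |R|=1.00029 >1
Interval (-16.6667, 0).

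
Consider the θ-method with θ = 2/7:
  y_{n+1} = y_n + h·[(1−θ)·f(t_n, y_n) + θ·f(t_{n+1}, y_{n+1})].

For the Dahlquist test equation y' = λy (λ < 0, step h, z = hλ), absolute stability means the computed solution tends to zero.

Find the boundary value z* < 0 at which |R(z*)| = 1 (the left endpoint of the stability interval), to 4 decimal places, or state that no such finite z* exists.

left endpoint -4.6667.

Set f=λy, z=hλ:
  y_{n+1} = y_n + z·[5/7·y_n + 2/7·y_{n+1}] ⇒ (1 − 2/7z)y_{n+1} = (1 + 5/7z)y_n
  Hence R(z) = (1 + 5/7z)/(1 − 2/7z).

Need |R(x)|<1, x<0.
x=-0.39: |R|=0.6491
R=−1: 1+5/7x = −1+2/7x ⇒ -3/7x=2 ⇒ x=2/(-3/7)=-4.6667
Confirm numerically:
  x=-3.530: |R|=0.75747 <1
  x=-3.326: |R|=0.70539 <1
  x=-3.168: |R|=0.66287 <1
  x=-2.767: |R|=0.54532 <1
  x=-5.124: |R|=1.07955 >1
  x=-4.894: |R|=1.04062 >1
  x=-4.759: |R|=1.01677 >1
Interval (-4.6667, 0).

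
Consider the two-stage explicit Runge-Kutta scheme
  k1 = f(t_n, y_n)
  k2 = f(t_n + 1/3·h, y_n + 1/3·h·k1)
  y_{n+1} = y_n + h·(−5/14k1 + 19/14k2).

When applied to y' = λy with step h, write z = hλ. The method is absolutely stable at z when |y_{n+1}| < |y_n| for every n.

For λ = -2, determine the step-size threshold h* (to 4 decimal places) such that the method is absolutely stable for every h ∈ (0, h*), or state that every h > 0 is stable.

(-2.2105,0); λ=-2 ⇒ h* = (42/19)/2 = 1.1053.

On y'=λy, z=hλ:
  k1=λy_n ⇒ h·k1=z·y_n;  k2=λ(1+1/3z)y_n ⇒ h·k2=z(1+1/3z)y_n
  y_{n+1}/y_n = 1 − 5/14z + 19/14z(1+1/3z) = 1 + z + 19/42z²
  R(z) = 1 + z + 19/42z².

Boundary: |R(x)|=1, x<0.
x=-0.76: |R|=0.5013
R=1: x+19/42x²=0 ⇒ x=−42/19=-2.2105; min R=1−1/(4·19/42)=0.4474>−1
Confirm numerically:
  x=-2.116: |R|=0.90952 <1
  x=-0.961: |R|=0.45678 <1
  x=-0.946: |R|=0.45884 <1
  x=-2.746: |R|=1.66519 >1
  x=-2.523: |R|=1.35664 >1
  x=-2.463: |R|=1.28131 >1
So |R|<1 on (-2.2105, 0).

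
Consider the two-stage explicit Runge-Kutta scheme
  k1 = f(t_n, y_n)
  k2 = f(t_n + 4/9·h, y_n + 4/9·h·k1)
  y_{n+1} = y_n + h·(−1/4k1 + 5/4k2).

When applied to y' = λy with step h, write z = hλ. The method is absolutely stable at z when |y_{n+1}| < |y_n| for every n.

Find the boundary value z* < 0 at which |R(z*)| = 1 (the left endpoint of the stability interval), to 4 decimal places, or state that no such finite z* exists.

left endpoint -1.8000.

On y'=λy, z=hλ:
  k1=λy_n ⇒ h·k1=z·y_n;  k2=λ(1+4/9z)y_n ⇒ h·k2=z(1+4/9z)y_n
  y_{n+1}/y_n = 1 − 1/4z + 5/4z(1+4/9z) = 1 + z + 5/9z²
  ⇒ R(z) = 1 + z + 5/9z².

Need |R(x)|<1, x<0.
x=-1.4: |R|=0.6889
R=1: x+5/9x²=0 ⇒ x=−9/5=-1.8000; min R=1−1/(4·5/9)=0.5500>−1
Confirm numerically:
  x=-1.600: |R|=0.82222 <1
  x=-1.598: |R|=0.82067 <1
  x=-1.432: |R|=0.70724 <1
  x=-2.292: |R|=1.62648 >1
  x=-1.920: |R|=1.12800 >1
  x=-1.839: |R|=1.03985 >1
Stable set (-1.8000, 0).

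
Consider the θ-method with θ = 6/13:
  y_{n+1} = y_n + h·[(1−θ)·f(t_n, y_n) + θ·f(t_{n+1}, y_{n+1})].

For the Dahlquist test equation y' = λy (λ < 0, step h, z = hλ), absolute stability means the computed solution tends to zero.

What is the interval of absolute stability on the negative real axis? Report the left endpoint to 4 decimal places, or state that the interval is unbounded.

(-26.0000, 0).

With y'=λy (z=hλ):
  y_{n+1} = y_n + z·[7/13·y_n + 6/13·y_{n+1}] ⇒ (1 − 6/13z)y_{n+1} = (1 + 7/13z)y_n
  so R(z) = (1 + 7/13z)/(1 − 6/13z).

Solve |R(x)|<1 on ℝ⁻.
x=-1.48: |R|=0.1207
R=−1: 1+7/13x = −1+6/13x ⇒ -1/13x=2 ⇒ x=2/(-1/13)=-26.0000
Confirm numerically:
  x=-21.740: |R|=0.97030 <1
  x=-20.282: |R|=0.95755 <1
  x=-19.221: |R|=0.94717 <1
  x=-18.887: |R|=0.94369 <1
  x=-26.491: |R|=1.00286 >1
  x=-26.373: |R|=1.00218 >1
  x=-26.195: |R|=1.00115 >1
So |R|<1 on (-26.0000, 0).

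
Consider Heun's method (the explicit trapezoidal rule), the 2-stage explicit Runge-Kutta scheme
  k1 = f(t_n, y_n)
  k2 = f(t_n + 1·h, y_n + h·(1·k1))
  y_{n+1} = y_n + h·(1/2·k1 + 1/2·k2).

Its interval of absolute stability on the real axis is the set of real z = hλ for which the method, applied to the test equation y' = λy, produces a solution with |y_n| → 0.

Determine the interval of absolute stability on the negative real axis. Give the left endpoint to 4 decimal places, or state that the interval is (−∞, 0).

z∈(-2.0000,0).

On y'=λy, z=hλ:
  order 2, 2-stage ⇒ R(z)=1+z+z^2/2
  (e.g. R(-0.97)=0.50045, |R|=0.50045)

Boundary: |R(x)|=1, x<0.
x=-0.97: |R|=0.5005
|R(-0.77)|=0.5264 |R(-0.73)|=0.5364 |R(-0.61)|=0.5760
Bisect:
  x_lo=-2.3646 |R|=1.4311  x_hi=-0.3966 |R|=0.6820
  mid=-1.38061 |R|=0.57243 →hi
  mid=-1.87260 |R|=0.88071 →hi
  mid=-2.11859 |R|=1.12563 →lo
  mid=-1.99560 |R|=0.99561 →hi
  mid=-2.05709 |R|=1.05872 →lo
  mid=-2.02635 |R|=1.02669 →lo
  mid=-2.01097 |R|=1.01103 →lo
  mid=-2.00328 |R|=1.00329 →lo
  mid=-1.99944 |R|=0.99944 →hi
  ...
  [-2.00004,-1.99992] ⇒ x*=-2.0000
Stable set (-2.0000, 0).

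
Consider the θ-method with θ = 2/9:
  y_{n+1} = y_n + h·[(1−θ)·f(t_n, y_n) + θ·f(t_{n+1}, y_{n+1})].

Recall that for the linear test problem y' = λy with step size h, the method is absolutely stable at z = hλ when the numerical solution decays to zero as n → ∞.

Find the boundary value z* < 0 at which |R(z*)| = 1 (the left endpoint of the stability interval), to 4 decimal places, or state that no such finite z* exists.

left endpoint -3.6000.

With y'=λy (z=hλ):
  y_{n+1} = y_n + z·[7/9·y_n + 2/9·y_{n+1}] ⇒ (1 − 2/9z)y_{n+1} = (1 + 7/9z)y_n
  R(z) = (1 + 7/9z)/(1 − 2/9z).

Find x<0 with |R(x)|<1.
x=-0.84: |R|=0.2921
R=−1: 1+7/9x = −1+2/9x ⇒ -5/9x=2 ⇒ x=2/(-5/9)=-3.6000
Confirm numerically:
  x=-2.561: |R|=0.63213 <1
  x=-2.225: |R|=0.48885 <1
  x=-1.783: |R|=0.27702 <1
  x=-3.897: |R|=1.08842 >1
  x=-3.790: |R|=1.05730 >1
  x=-3.707: |R|=1.03259 >1
Interval (-3.6000, 0).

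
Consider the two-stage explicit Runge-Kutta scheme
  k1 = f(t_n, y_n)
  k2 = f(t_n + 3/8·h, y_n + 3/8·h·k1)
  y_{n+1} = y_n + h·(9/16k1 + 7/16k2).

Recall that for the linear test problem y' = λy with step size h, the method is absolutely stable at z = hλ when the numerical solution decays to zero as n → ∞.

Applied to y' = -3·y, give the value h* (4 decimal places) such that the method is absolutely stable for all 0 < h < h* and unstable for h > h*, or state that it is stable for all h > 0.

With y'=λy (z=hλ):
  k1=λy_n ⇒ h·k1=z·y_n;  k2=λ(1+3/8z)y_n ⇒ h·k2=z(1+3/8z)y_n
  y_{n+1}/y_n = 1 + 9/16z + 7/16z(1+3/8z) = 1 + z + 21/128z²
  so R(z) = 1 + z + 21/128z².

Solve |R(x)|<1 on ℝ⁻.
x=-1.43: |R|=0.0945
R=1: x+21/128x²=0 ⇒ x=−128/21=-6.0952; min R=1−1/(4·21/128)=-0.5238>−1
Confirm numerically:
  x=-5.915: |R|=0.82509 <1
  x=-5.152: |R|=0.20273 <1
  x=-3.774: |R|=0.43725 <1
  x=-6.643: |R|=1.59699 >1
  x=-6.618: |R|=1.56760 >1
So |R|<1 on (-6.0952, 0).

(-6.0952,0); λ=-3 ⇒ h* = (128/21)/3 = 2.0317.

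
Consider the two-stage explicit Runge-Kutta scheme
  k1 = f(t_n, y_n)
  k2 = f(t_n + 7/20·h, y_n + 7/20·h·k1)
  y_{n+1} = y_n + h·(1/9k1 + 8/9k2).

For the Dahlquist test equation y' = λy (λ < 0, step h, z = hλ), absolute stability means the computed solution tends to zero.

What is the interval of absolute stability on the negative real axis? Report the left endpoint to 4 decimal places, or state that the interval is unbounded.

Test eqn y'=λy, z=hλ:
  k1=λy_n ⇒ h·k1=z·y_n;  k2=λ(1+7/20z)y_n ⇒ h·k2=z(1+7/20z)y_n
  y_{n+1}/y_n = 1 + 1/9z + 8/9z(1+7/20z) = 1 + z + 14/45z²
  R(z) = 1 + z + 14/45z².

Need |R(x)|<1, x<0.
x=-0.61: |R|=0.5058
R=1: x+14/45x²=0 ⇒ x=−45/14=-3.2143; min R=1−1/(4·14/45)=0.1964>−1
Confirm numerically:
  x=-2.987: |R|=0.78879 <1
  x=-2.777: |R|=0.62220 <1
  x=-2.002: |R|=0.24493 <1
  x=-1.576: |R|=0.19673 <1
  x=-3.615: |R|=1.45067 >1
  x=-3.250: |R|=1.03611 >1
Interval (-3.2143, 0).

(-3.2143, 0).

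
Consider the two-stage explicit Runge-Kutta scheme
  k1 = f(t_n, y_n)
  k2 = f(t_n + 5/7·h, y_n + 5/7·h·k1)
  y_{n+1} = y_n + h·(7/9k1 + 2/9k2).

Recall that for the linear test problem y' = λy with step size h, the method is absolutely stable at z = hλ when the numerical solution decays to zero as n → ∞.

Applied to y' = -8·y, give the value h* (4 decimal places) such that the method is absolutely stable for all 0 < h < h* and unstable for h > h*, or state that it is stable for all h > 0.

Test eqn y'=λy, z=hλ:
  k1=λy_n ⇒ h·k1=z·y_n;  k2=λ(1+5/7z)y_n ⇒ h·k2=z(1+5/7z)y_n
  y_{n+1}/y_n = 1 + 7/9z + 2/9z(1+5/7z) = 1 + z + 10/63z²
  so R(z) = 1 + z + 10/63z².

Find x<0 with |R(x)|<1.
x=-0.91: |R|=0.2214
R=1: x+10/63x²=0 ⇒ x=−63/10=-6.3000; min R=1−1/(4·10/63)=-0.5750>−1
Confirm numerically:
  x=-5.696: |R|=0.45391 <1
  x=-5.576: |R|=0.35920 <1
  x=-4.890: |R|=0.09443 <1
  x=-3.058: |R|=0.57366 <1
  x=-6.601: |R|=1.31538 >1
  x=-6.598: |R|=1.31210 >1
Interval (-6.3000, 0).

(-6.3000,0); λ=-8 ⇒ h* = (63/10)/8 = 0.7875.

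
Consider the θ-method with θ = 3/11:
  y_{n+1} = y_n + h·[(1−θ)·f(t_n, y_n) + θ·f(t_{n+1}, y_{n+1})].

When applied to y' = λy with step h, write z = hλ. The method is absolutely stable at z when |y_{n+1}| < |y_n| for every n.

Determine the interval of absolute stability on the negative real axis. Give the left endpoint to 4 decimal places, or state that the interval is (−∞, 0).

(-4.4000, 0).

On y'=λy, z=hλ:
  y_{n+1} = y_n + z·[8/11·y_n + 3/11·y_{n+1}] ⇒ (1 − 3/11z)y_{n+1} = (1 + 8/11z)y_n
  so R(z) = (1 + 8/11z)/(1 − 3/11z).

Find x<0 with |R(x)|<1.
x=-0.52: |R|=0.5446
R=−1: 1+8/11x = −1+3/11x ⇒ -5/11x=2 ⇒ x=2/(-5/11)=-4.4000
Confirm numerically:
  x=-3.952: |R|=0.90200 <1
  x=-3.597: |R|=0.81575 <1
  x=-2.981: |R|=0.64424 <1
  x=-2.635: |R|=0.53319 <1
  x=-4.893: |R|=1.09599 >1
  x=-4.705: |R|=1.06072 >1
Interval (-4.4000, 0).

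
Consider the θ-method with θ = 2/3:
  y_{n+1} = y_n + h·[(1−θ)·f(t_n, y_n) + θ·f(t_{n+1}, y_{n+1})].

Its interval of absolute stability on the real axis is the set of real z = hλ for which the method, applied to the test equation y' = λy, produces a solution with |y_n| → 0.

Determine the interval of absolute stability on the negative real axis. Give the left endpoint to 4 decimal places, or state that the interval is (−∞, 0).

interval (−∞, 0).

On y'=λy, z=hλ:
  y_{n+1} = y_n + z·[1/3·y_n + 2/3·y_{n+1}] ⇒ (1 − 2/3z)y_{n+1} = (1 + 1/3z)y_n
  R(z) = (1 + 1/3z)/(1 − 2/3z).

Need |R(x)|<1, x<0.
x=-1.25: |R|=0.3182
x=-2: |R|=0.1429
x=-10: |R|=0.3043
x=-100: |R|=0.4778
θ=2/3≥1/2 ⇒ |1+1/3x|<|1−2/3x| ∀x<0 ⇒ interval (−∞,0).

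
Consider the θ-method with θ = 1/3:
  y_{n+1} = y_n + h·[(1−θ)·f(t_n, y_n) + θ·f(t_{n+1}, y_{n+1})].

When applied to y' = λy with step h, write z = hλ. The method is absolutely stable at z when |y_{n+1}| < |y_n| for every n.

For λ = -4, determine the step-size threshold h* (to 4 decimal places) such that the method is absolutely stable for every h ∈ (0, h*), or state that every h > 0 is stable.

(-6.0000,0); λ=-4 ⇒ h* = (6)/4 = 1.5000.

Test eqn y'=λy, z=hλ:
  y_{n+1} = y_n + z·[2/3·y_n + 1/3·y_{n+1}] ⇒ (1 − 1/3z)y_{n+1} = (1 + 2/3z)y_n
  ⇒ R(z) = (1 + 2/3z)/(1 − 1/3z).

Solve |R(x)|<1 on ℝ⁻.
x=-0.95: |R|=0.2785
R=−1: 1+2/3x = −1+1/3x ⇒ -1/3x=2 ⇒ x=2/(-1/3)=-6.0000
Confirm numerically:
  x=-5.349: |R|=0.92203 <1
  x=-5.013: |R|=0.87683 <1
  x=-3.854: |R|=0.68690 <1
  x=-6.563: |R|=1.05887 >1
  x=-6.532: |R|=1.05581 >1
  x=-6.026: |R|=1.00288 >1
So |R|<1 on (-6.0000, 0).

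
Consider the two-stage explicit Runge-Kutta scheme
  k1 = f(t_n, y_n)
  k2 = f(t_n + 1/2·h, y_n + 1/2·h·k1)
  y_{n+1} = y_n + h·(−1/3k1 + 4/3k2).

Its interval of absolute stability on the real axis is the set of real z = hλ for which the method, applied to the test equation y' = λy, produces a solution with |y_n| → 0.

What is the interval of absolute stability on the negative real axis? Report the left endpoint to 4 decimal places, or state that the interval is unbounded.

z∈(-1.5000,0).

Set f=λy, z=hλ:
  k1=λy_n ⇒ h·k1=z·y_n;  k2=λ(1+1/2z)y_n ⇒ h·k2=z(1+1/2z)y_n
  y_{n+1}/y_n = 1 − 1/3z + 4/3z(1+1/2z) = 1 + z + 2/3z²
  ⇒ R(z) = 1 + z + 2/3z².

Need |R(x)|<1, x<0.
x=-1.48: |R|=0.9803
R=1: x+2/3x²=0 ⇒ x=−3/2=-1.5000; min R=1−1/(4·2/3)=0.6250>−1
Confirm numerically:
  x=-1.342: |R|=0.85864 <1
  x=-0.822: |R|=0.62846 <1
  x=-0.724: |R|=0.62545 <1
  x=-0.626: |R|=0.63525 <1
  x=-1.959: |R|=1.59945 >1
  x=-1.729: |R|=1.26396 >1
  x=-1.652: |R|=1.16740 >1
Interval (-1.5000, 0).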